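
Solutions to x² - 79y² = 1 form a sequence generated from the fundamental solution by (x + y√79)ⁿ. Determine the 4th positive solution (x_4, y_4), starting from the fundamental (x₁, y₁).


Step 1: Find the fundamental solution (x₁, y₁) of x² - 79y² = 1.
  Expand √79 as a continued fraction. a₀ = ⌊√79⌋ = 8; iterate m_{k+1} = d_k·a_k − m_k, d_{k+1} = (79 − m_{k+1}²)/d_k, a_{k+1} = ⌊(a₀ + m_{k+1})/d_{k+1}⌋ (starting m₀ = 0, d₀ = 1), with convergents p_k = a_k·p_{k-1} + p_{k-2}, q_k = a_k·q_{k-1} + q_{k-2} (p₋₁ = 1, q₋₁ = 0):
  k = 0: a₀ = 8; p₀/q₀ = 8/1; p₀² − 79·q₀² = 64 − 79 = -15.
  k = 1: m = 8, d = 15, a = ⌊(8 + 8)/15⌋ = 1; p/q = (1·8 + 1)/(1·1 + 0) = 9/1; p² − 79·q² = 81 − 79 = 2.
  k = 2: m = 7, d = 2, a = ⌊(8 + 7)/2⌋ = 7; p/q = (7·9 + 8)/(7·1 + 1) = 71/8; p² − 79·q² = 5041 − 5056 = -15.
  k = 3: m = 7, d = 15, a = ⌊(8 + 7)/15⌋ = 1; p/q = (1·71 + 9)/(1·8 + 1) = 80/9; p² − 79·q² = 6400 − 6399 = 1.
  The first convergent with p² − 79·q² = 1 gives the fundamental solution (x₁, y₁) = (80, 9).
Step 2: Apply the recurrence (x_{n+1}, y_{n+1}) = (x₁x_n + 79y₁y_n, x₁y_n + y₁x_n) repeatedly.
  From (x_1, y_1) = (80, 9): x_2 = 80·80 + 79·9·9 = 12799; y_2 = 80·9 + 9·80 = 1440.
  From (x_2, y_2) = (12799, 1440): x_3 = 80·12799 + 79·9·1440 = 2047760; y_3 = 80·1440 + 9·12799 = 230391.
  From (x_3, y_3) = (2047760, 230391): x_4 = 80·2047760 + 79·9·230391 = 327628801; y_4 = 80·230391 + 9·2047760 = 36861120.
Step 3: Verify x_4² - 79·y_4² = 107340631244697601 - 107340631244697600 = 1 (should be 1). ✓

(x_1, y_1) = (80, 9); (x_4, y_4) = (327628801, 36861120).


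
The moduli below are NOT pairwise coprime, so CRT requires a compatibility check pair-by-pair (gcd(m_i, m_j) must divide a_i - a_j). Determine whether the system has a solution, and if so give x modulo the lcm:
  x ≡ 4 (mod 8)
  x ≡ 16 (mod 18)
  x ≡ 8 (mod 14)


Moduli 8, 18, 14 are not pairwise coprime, so CRT works modulo lcm(m_i) when all pairwise compatibility conditions hold.
Pairwise compatibility: gcd(m_i, m_j) must divide a_i - a_j for every pair.
Merge one congruence at a time:
  Start: x ≡ 4 (mod 8).
  Combine with x ≡ 16 (mod 18): gcd(8, 18) = 2; 16 - 4 = 12, which IS divisible by 2, so compatible.
    Write x = 4 + 8·t and substitute into x ≡ 16 (mod 18): 8·t ≡ 16 − 4 = 12 (mod 18).
    Divide the congruence (and modulus) by g = 2: 4·t ≡ 6 (mod 9).
    The inverse of 4 mod 9 is 7 (since 4·7 = 28 = 3·9 + 1), so t ≡ 7·6 = 42 ≡ 6 (mod 9).
    Then x = 4 + 8·6 = 52, valid modulo lcm(8, 18) = 72: x ≡ 52 (mod 72).
  Combine with x ≡ 8 (mod 14): gcd(72, 14) = 2; 8 - 52 = -44, which IS divisible by 2, so compatible.
    Write x = 52 + 72·t and substitute into x ≡ 8 (mod 14): 72·t ≡ 8 − 52 = -44 (mod 14).
    Divide the congruence (and modulus) by g = 2: 36·t ≡ -22 (mod 7).
    Reduce coefficients mod 7: 1·t ≡ 6 (mod 7).
    So t ≡ 6 (mod 7).
    Then x = 52 + 72·6 = 484, valid modulo lcm(72, 14) = 504: x ≡ 484 (mod 504).
Verify: 484 mod 8 = 4, 484 mod 18 = 16, 484 mod 14 = 8.

x ≡ 484 (mod 504).


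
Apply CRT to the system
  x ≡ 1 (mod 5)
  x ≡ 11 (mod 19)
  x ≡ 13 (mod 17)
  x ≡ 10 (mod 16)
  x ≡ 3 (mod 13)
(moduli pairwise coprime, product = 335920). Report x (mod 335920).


Product of moduli M = 5 · 19 · 17 · 16 · 13 = 335920.
Merge one congruence at a time:
  Start: x ≡ 1 (mod 5).
  Combine with x ≡ 11 (mod 19); new modulus lcm = 95.
    Write x = 1 + 5·t and substitute into x ≡ 11 (mod 19): 5·t ≡ 11 − 1 = 10 (mod 19).
    The inverse of 5 mod 19 is 4 (since 5·4 = 20 = 1·19 + 1), so t ≡ 4·10 = 40 ≡ 2 (mod 19).
    Then x = 1 + 5·2 = 11, valid modulo lcm(5, 19) = 95: x ≡ 11 (mod 95).
  Combine with x ≡ 13 (mod 17); new modulus lcm = 1615.
    Write x = 11 + 95·t and substitute into x ≡ 13 (mod 17): 95·t ≡ 13 − 11 = 2 (mod 17).
    Reduce coefficients mod 17: 10·t ≡ 2 (mod 17).
    The inverse of 10 mod 17 is 12 (since 10·12 = 120 = 7·17 + 1), so t ≡ 12·2 = 24 ≡ 7 (mod 17).
    Then x = 11 + 95·7 = 676, valid modulo lcm(95, 17) = 1615: x ≡ 676 (mod 1615).
  Combine with x ≡ 10 (mod 16); new modulus lcm = 25840.
    Write x = 676 + 1615·t and substitute into x ≡ 10 (mod 16): 1615·t ≡ 10 − 676 = -666 (mod 16).
    Reduce coefficients mod 16: 15·t ≡ 6 (mod 16).
    The inverse of 15 mod 16 is 15 (since 15·15 = 225 = 14·16 + 1), so t ≡ 15·6 = 90 ≡ 10 (mod 16).
    Then x = 676 + 1615·10 = 16826, valid modulo lcm(1615, 16) = 25840: x ≡ 16826 (mod 25840).
  Combine with x ≡ 3 (mod 13); new modulus lcm = 335920.
    Write x = 16826 + 25840·t and substitute into x ≡ 3 (mod 13): 25840·t ≡ 3 − 16826 = -16823 (mod 13).
    Reduce coefficients mod 13: 9·t ≡ 12 (mod 13).
    The inverse of 9 mod 13 is 3 (since 9·3 = 27 = 2·13 + 1), so t ≡ 3·12 = 36 ≡ 10 (mod 13).
    Then x = 16826 + 25840·10 = 275226, valid modulo lcm(25840, 13) = 335920: x ≡ 275226 (mod 335920).
Verify against each original: 275226 mod 5 = 1, 275226 mod 19 = 11, 275226 mod 17 = 13, 275226 mod 16 = 10, 275226 mod 13 = 3.

x ≡ 275226 (mod 335920).


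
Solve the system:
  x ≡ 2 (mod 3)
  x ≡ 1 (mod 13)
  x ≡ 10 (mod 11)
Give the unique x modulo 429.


Moduli 3, 13, 11 are pairwise coprime; by CRT there is a unique solution modulo M = 3 · 13 · 11 = 429.
Solve pairwise, accumulating the modulus:
  Start with x ≡ 2 (mod 3).
  Combine with x ≡ 1 (mod 13): since gcd(3, 13) = 1, we get a unique residue mod 39.
    Write x = 2 + 3·t and substitute into x ≡ 1 (mod 13): 3·t ≡ 1 − 2 = -1 (mod 13).
    Reduce coefficients mod 13: 3·t ≡ 12 (mod 13).
    The inverse of 3 mod 13 is 9 (since 3·9 = 27 = 2·13 + 1), so t ≡ 9·12 = 108 ≡ 4 (mod 13).
    Then x = 2 + 3·4 = 14, valid modulo lcm(3, 13) = 39: x ≡ 14 (mod 39).
  Combine with x ≡ 10 (mod 11): since gcd(39, 11) = 1, we get a unique residue mod 429.
    Write x = 14 + 39·t and substitute into x ≡ 10 (mod 11): 39·t ≡ 10 − 14 = -4 (mod 11).
    Reduce coefficients mod 11: 6·t ≡ 7 (mod 11).
    The inverse of 6 mod 11 is 2 (since 6·2 = 12 = 1·11 + 1), so t ≡ 2·7 = 14 ≡ 3 (mod 11).
    Then x = 14 + 39·3 = 131, valid modulo lcm(39, 11) = 429: x ≡ 131 (mod 429).
Verify: 131 mod 3 = 2 ✓, 131 mod 13 = 1 ✓, 131 mod 11 = 10 ✓.

x ≡ 131 (mod 429).


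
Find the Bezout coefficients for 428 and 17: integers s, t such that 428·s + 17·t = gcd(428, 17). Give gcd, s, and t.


Euclidean algorithm on (428, 17) — divide until remainder is 0:
  428 = 25 · 17 + 3
  17 = 5 · 3 + 2
  3 = 1 · 2 + 1
  2 = 2 · 1 + 0
gcd(428, 17) = 1.
Track Bezout coefficients alongside the remainders: start with r₀ = 428 = a·1 + b·0 (s = 1, t = 0) and r₁ = 17 = a·0 + b·1 (s = 0, t = 1); each new remainder r_{k+1} = r_{k-1} − q_k·r_k inherits s_{k+1} = s_{k-1} − q_k·s_k, t_{k+1} = t_{k-1} − q_k·t_k, so r_k = a·s_k + b·t_k at every step:
  q = 25: r = 3, s = 1 − 25·0 = 1, t = 0 − 25·1 = -25  (check: 428·1 + 17·(-25) = 3)
  q = 5: r = 2, s = 0 − 5·1 = -5, t = 1 − 5·(-25) = 126  (check: 428·(-5) + 17·126 = 2)
  q = 1: r = 1, s = 1 − 1·(-5) = 6, t = -25 − 1·126 = -151  (check: 428·6 + 17·(-151) = 1)
The row with r = 1 (the gcd) gives the Bezout coefficients s = 6, t = -151.
Result: 428 · (6) + 17 · (-151) = 1.

gcd(428, 17) = 1; s = 6, t = -151 (check: 428·6 + 17·(-151) = 1).


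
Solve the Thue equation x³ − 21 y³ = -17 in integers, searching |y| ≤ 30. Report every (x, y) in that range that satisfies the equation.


The equation is x³ - 21y³ = -17. For fixed y, x³ = 21·y³ − 17, so a solution requires the RHS to be a perfect cube.
Strategy: iterate y from -30 to 30, compute RHS = 21·y³ − 17, and check whether it is a (positive or negative) perfect cube.
Check small values of y:
  y = 0: RHS = -17 is not a perfect cube.
  y = 1: RHS = 4 is not a perfect cube.
  y = -1: RHS = -38 is not a perfect cube.
  y = 2: RHS = 151 is not a perfect cube.
  y = -2: RHS = -185 is not a perfect cube.
  y = 3: RHS = 550 is not a perfect cube.
  y = -3: RHS = -584 is not a perfect cube.
Continuing the search up to |y| = 30 finds no solutions either.
No (x, y) in the scanned range satisfies the equation.

No integer solutions with |y| ≤ 30.


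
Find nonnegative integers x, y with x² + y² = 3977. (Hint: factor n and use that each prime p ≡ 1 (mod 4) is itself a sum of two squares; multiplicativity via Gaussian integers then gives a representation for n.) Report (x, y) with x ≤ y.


Step 1: Factor n = 3977 = 41 · 97.
Step 2: Check the mod-4 condition on each prime factor: 41 ≡ 1 (mod 4), exponent 1; 97 ≡ 1 (mod 4), exponent 1.
All primes ≡ 3 (mod 4) appear to even exponent (or don't appear), so by the two-squares theorem n IS expressible as a sum of two squares.
Step 3: Build a representation. Here n = 41 · 97 is a product of primes ≡ 1 (mod 4). Each prime p ≡ 1 (mod 4) is itself a sum of two squares; find a² by testing p − a² for a perfect square:
  41: 41 − 1² = 40, 41 − 2² = 37, 41 − 3² = 32, 41 − 4² = 25 = 5² ⇒ 41 = 4² + 5².
  97: 97 − 1² = 96, 97 − 2² = 93, 97 − 3² = 88, 97 − 4² = 81 = 9² ⇒ 97 = 4² + 9².
  Combine using the Brahmagupta–Fibonacci identity (a² + b²)(c² + d²) = (ac − bd)² + (ad + bc)² = (ac + bd)² + (ad − bc)²:
  41 · 97 = 3977: from (4² + 5²)(4² + 9²), take (4·4 − 5·9, 4·9 + 5·4) = (16 − 45, 36 + 20) = (-29, 56); dropping signs (only squares matter) gives (29, 56); check 29² + 56² = 841 + 3136 = 3977 ✓.
Step 4: Order so x ≤ y and verify: 29² + 56² = 841 + 3136 = 3977 = n. ✓

n = 3977 = 29² + 56² (one valid representation with x ≤ y).


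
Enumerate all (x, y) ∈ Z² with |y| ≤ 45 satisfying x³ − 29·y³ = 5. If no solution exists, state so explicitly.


The equation is x³ - 29y³ = 5. For fixed y, x³ = 29·y³ + 5, so a solution requires the RHS to be a perfect cube.
Strategy: iterate y from -45 to 45, compute RHS = 29·y³ + 5, and check whether it is a (positive or negative) perfect cube.
Check small values of y:
  y = 0: RHS = 5 is not a perfect cube.
  y = 1: RHS = 34 is not a perfect cube.
  y = -1: RHS = -24 is not a perfect cube.
  y = 2: RHS = 237 is not a perfect cube.
  y = -2: RHS = -227 is not a perfect cube.
  y = 3: RHS = 788 is not a perfect cube.
  y = -3: RHS = -778 is not a perfect cube.
Continuing the search up to |y| = 45 finds no solutions either.
No (x, y) in the scanned range satisfies the equation.

No integer solutions with |y| ≤ 45.


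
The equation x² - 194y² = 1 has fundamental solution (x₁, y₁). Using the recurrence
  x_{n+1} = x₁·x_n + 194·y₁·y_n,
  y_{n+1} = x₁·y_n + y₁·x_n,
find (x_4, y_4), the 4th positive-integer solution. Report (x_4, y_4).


Step 1: Find the fundamental solution (x₁, y₁) of x² - 194y² = 1.
  Expand √194 as a continued fraction. a₀ = ⌊√194⌋ = 13; iterate m_{k+1} = d_k·a_k − m_k, d_{k+1} = (194 − m_{k+1}²)/d_k, a_{k+1} = ⌊(a₀ + m_{k+1})/d_{k+1}⌋ (starting m₀ = 0, d₀ = 1), with convergents p_k = a_k·p_{k-1} + p_{k-2}, q_k = a_k·q_{k-1} + q_{k-2} (p₋₁ = 1, q₋₁ = 0):
  k = 0: a₀ = 13; p₀/q₀ = 13/1; p₀² − 194·q₀² = 169 − 194 = -25.
  k = 1: m = 13, d = 25, a = ⌊(13 + 13)/25⌋ = 1; p/q = (1·13 + 1)/(1·1 + 0) = 14/1; p² − 194·q² = 196 − 194 = 2.
  k = 2: m = 12, d = 2, a = ⌊(13 + 12)/2⌋ = 12; p/q = (12·14 + 13)/(12·1 + 1) = 181/13; p² − 194·q² = 32761 − 32786 = -25.
  k = 3: m = 12, d = 25, a = ⌊(13 + 12)/25⌋ = 1; p/q = (1·181 + 14)/(1·13 + 1) = 195/14; p² − 194·q² = 38025 − 38024 = 1.
  The first convergent with p² − 194·q² = 1 gives the fundamental solution (x₁, y₁) = (195, 14).
Step 2: Apply the recurrence (x_{n+1}, y_{n+1}) = (x₁x_n + 194y₁y_n, x₁y_n + y₁x_n) repeatedly.
  From (x_1, y_1) = (195, 14): x_2 = 195·195 + 194·14·14 = 76049; y_2 = 195·14 + 14·195 = 5460.
  From (x_2, y_2) = (76049, 5460): x_3 = 195·76049 + 194·14·5460 = 29658915; y_3 = 195·5460 + 14·76049 = 2129386.
  From (x_3, y_3) = (29658915, 2129386): x_4 = 195·29658915 + 194·14·2129386 = 11566900801; y_4 = 195·2129386 + 14·29658915 = 830455080.
Step 3: Verify x_4² - 194·y_4² = 133793194140174441601 - 133793194140174441600 = 1 (should be 1). ✓

(x_1, y_1) = (195, 14); (x_4, y_4) = (11566900801, 830455080).


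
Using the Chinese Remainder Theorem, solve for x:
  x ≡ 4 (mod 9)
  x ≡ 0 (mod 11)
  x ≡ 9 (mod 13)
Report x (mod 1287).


Moduli 9, 11, 13 are pairwise coprime; by CRT there is a unique solution modulo M = 9 · 11 · 13 = 1287.
Solve pairwise, accumulating the modulus:
  Start with x ≡ 4 (mod 9).
  Combine with x ≡ 0 (mod 11): since gcd(9, 11) = 1, we get a unique residue mod 99.
    Write x = 4 + 9·t and substitute into x ≡ 0 (mod 11): 9·t ≡ 0 − 4 = -4 (mod 11).
    Reduce coefficients mod 11: 9·t ≡ 7 (mod 11).
    The inverse of 9 mod 11 is 5 (since 9·5 = 45 = 4·11 + 1), so t ≡ 5·7 = 35 ≡ 2 (mod 11).
    Then x = 4 + 9·2 = 22, valid modulo lcm(9, 11) = 99: x ≡ 22 (mod 99).
  Combine with x ≡ 9 (mod 13): since gcd(99, 13) = 1, we get a unique residue mod 1287.
    Write x = 22 + 99·t and substitute into x ≡ 9 (mod 13): 99·t ≡ 9 − 22 = -13 (mod 13).
    Reduce coefficients mod 13: 8·t ≡ 0 (mod 13).
    The inverse of 8 mod 13 is 5 (since 8·5 = 40 = 3·13 + 1), so t ≡ 5·0 = 0 ≡ 0 (mod 13).
    Then x = 22 + 99·0 = 22, valid modulo lcm(99, 13) = 1287: x ≡ 22 (mod 1287).
Verify: 22 mod 9 = 4 ✓, 22 mod 11 = 0 ✓, 22 mod 13 = 9 ✓.

x ≡ 22 (mod 1287).


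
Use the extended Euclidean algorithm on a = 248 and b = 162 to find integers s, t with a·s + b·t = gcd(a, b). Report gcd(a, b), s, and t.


Euclidean algorithm on (248, 162) — divide until remainder is 0:
  248 = 1 · 162 + 86
  162 = 1 · 86 + 76
  86 = 1 · 76 + 10
  76 = 7 · 10 + 6
  10 = 1 · 6 + 4
  6 = 1 · 4 + 2
  4 = 2 · 2 + 0
gcd(248, 162) = 2.
Track Bezout coefficients alongside the remainders: start with r₀ = 248 = a·1 + b·0 (s = 1, t = 0) and r₁ = 162 = a·0 + b·1 (s = 0, t = 1); each new remainder r_{k+1} = r_{k-1} − q_k·r_k inherits s_{k+1} = s_{k-1} − q_k·s_k, t_{k+1} = t_{k-1} − q_k·t_k, so r_k = a·s_k + b·t_k at every step:
  q = 1: r = 86, s = 1 − 1·0 = 1, t = 0 − 1·1 = -1  (check: 248·1 + 162·(-1) = 86)
  q = 1: r = 76, s = 0 − 1·1 = -1, t = 1 − 1·(-1) = 2  (check: 248·(-1) + 162·2 = 76)
  q = 1: r = 10, s = 1 − 1·(-1) = 2, t = -1 − 1·2 = -3  (check: 248·2 + 162·(-3) = 10)
  q = 7: r = 6, s = -1 − 7·2 = -15, t = 2 − 7·(-3) = 23  (check: 248·(-15) + 162·23 = 6)
  q = 1: r = 4, s = 2 − 1·(-15) = 17, t = -3 − 1·23 = -26  (check: 248·17 + 162·(-26) = 4)
  q = 1: r = 2, s = -15 − 1·17 = -32, t = 23 − 1·(-26) = 49  (check: 248·(-32) + 162·49 = 2)
The row with r = 2 (the gcd) gives the Bezout coefficients s = -32, t = 49.
Result: 248 · (-32) + 162 · (49) = 2.

gcd(248, 162) = 2; s = -32, t = 49 (check: 248·(-32) + 162·49 = 2).


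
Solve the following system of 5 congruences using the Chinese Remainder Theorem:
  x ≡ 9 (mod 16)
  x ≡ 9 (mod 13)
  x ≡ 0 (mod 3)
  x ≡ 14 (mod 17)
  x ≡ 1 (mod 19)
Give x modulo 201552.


Product of moduli M = 16 · 13 · 3 · 17 · 19 = 201552.
Merge one congruence at a time:
  Start: x ≡ 9 (mod 16).
  Combine with x ≡ 9 (mod 13); new modulus lcm = 208.
    Write x = 9 + 16·t and substitute into x ≡ 9 (mod 13): 16·t ≡ 9 − 9 = 0 (mod 13).
    Reduce coefficients mod 13: 3·t ≡ 0 (mod 13).
    The inverse of 3 mod 13 is 9 (since 3·9 = 27 = 2·13 + 1), so t ≡ 9·0 = 0 ≡ 0 (mod 13).
    Then x = 9 + 16·0 = 9, valid modulo lcm(16, 13) = 208: x ≡ 9 (mod 208).
  Combine with x ≡ 0 (mod 3); new modulus lcm = 624.
    Write x = 9 + 208·t and substitute into x ≡ 0 (mod 3): 208·t ≡ 0 − 9 = -9 (mod 3).
    Reduce coefficients mod 3: 1·t ≡ 0 (mod 3).
    So t ≡ 0 (mod 3).
    Then x = 9 + 208·0 = 9, valid modulo lcm(208, 3) = 624: x ≡ 9 (mod 624).
  Combine with x ≡ 14 (mod 17); new modulus lcm = 10608.
    Write x = 9 + 624·t and substitute into x ≡ 14 (mod 17): 624·t ≡ 14 − 9 = 5 (mod 17).
    Reduce coefficients mod 17: 12·t ≡ 5 (mod 17).
    The inverse of 12 mod 17 is 10 (since 12·10 = 120 = 7·17 + 1), so t ≡ 10·5 = 50 ≡ 16 (mod 17).
    Then x = 9 + 624·16 = 9993, valid modulo lcm(624, 17) = 10608: x ≡ 9993 (mod 10608).
  Combine with x ≡ 1 (mod 19); new modulus lcm = 201552.
    Write x = 9993 + 10608·t and substitute into x ≡ 1 (mod 19): 10608·t ≡ 1 − 9993 = -9992 (mod 19).
    Reduce coefficients mod 19: 6·t ≡ 2 (mod 19).
    The inverse of 6 mod 19 is 16 (since 6·16 = 96 = 5·19 + 1), so t ≡ 16·2 = 32 ≡ 13 (mod 19).
    Then x = 9993 + 10608·13 = 147897, valid modulo lcm(10608, 19) = 201552: x ≡ 147897 (mod 201552).
Verify against each original: 147897 mod 16 = 9, 147897 mod 13 = 9, 147897 mod 3 = 0, 147897 mod 17 = 14, 147897 mod 19 = 1.

x ≡ 147897 (mod 201552).


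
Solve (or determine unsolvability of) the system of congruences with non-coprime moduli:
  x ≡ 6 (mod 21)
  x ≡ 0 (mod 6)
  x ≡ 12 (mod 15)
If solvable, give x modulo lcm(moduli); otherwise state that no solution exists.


Moduli 21, 6, 15 are not pairwise coprime, so CRT works modulo lcm(m_i) when all pairwise compatibility conditions hold.
Pairwise compatibility: gcd(m_i, m_j) must divide a_i - a_j for every pair.
Merge one congruence at a time:
  Start: x ≡ 6 (mod 21).
  Combine with x ≡ 0 (mod 6): gcd(21, 6) = 3; 0 - 6 = -6, which IS divisible by 3, so compatible.
    Write x = 6 + 21·t and substitute into x ≡ 0 (mod 6): 21·t ≡ 0 − 6 = -6 (mod 6).
    Divide the congruence (and modulus) by g = 3: 7·t ≡ -2 (mod 2).
    Reduce coefficients mod 2: 1·t ≡ 0 (mod 2).
    So t ≡ 0 (mod 2).
    Then x = 6 + 21·0 = 6, valid modulo lcm(21, 6) = 42: x ≡ 6 (mod 42).
  Combine with x ≡ 12 (mod 15): gcd(42, 15) = 3; 12 - 6 = 6, which IS divisible by 3, so compatible.
    Write x = 6 + 42·t and substitute into x ≡ 12 (mod 15): 42·t ≡ 12 − 6 = 6 (mod 15).
    Divide the congruence (and modulus) by g = 3: 14·t ≡ 2 (mod 5).
    Reduce coefficients mod 5: 4·t ≡ 2 (mod 5).
    The inverse of 4 mod 5 is 4 (since 4·4 = 16 = 3·5 + 1), so t ≡ 4·2 = 8 ≡ 3 (mod 5).
    Then x = 6 + 42·3 = 132, valid modulo lcm(42, 15) = 210: x ≡ 132 (mod 210).
Verify: 132 mod 21 = 6, 132 mod 6 = 0, 132 mod 15 = 12.

x ≡ 132 (mod 210).


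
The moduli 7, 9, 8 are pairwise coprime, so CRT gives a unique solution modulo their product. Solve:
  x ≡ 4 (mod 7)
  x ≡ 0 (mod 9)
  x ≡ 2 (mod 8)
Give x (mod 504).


Moduli 7, 9, 8 are pairwise coprime; by CRT there is a unique solution modulo M = 7 · 9 · 8 = 504.
Solve pairwise, accumulating the modulus:
  Start with x ≡ 4 (mod 7).
  Combine with x ≡ 0 (mod 9): since gcd(7, 9) = 1, we get a unique residue mod 63.
    Write x = 4 + 7·t and substitute into x ≡ 0 (mod 9): 7·t ≡ 0 − 4 = -4 (mod 9).
    Reduce coefficients mod 9: 7·t ≡ 5 (mod 9).
    The inverse of 7 mod 9 is 4 (since 7·4 = 28 = 3·9 + 1), so t ≡ 4·5 = 20 ≡ 2 (mod 9).
    Then x = 4 + 7·2 = 18, valid modulo lcm(7, 9) = 63: x ≡ 18 (mod 63).
  Combine with x ≡ 2 (mod 8): since gcd(63, 8) = 1, we get a unique residue mod 504.
    Write x = 18 + 63·t and substitute into x ≡ 2 (mod 8): 63·t ≡ 2 − 18 = -16 (mod 8).
    Reduce coefficients mod 8: 7·t ≡ 0 (mod 8).
    The inverse of 7 mod 8 is 7 (since 7·7 = 49 = 6·8 + 1), so t ≡ 7·0 = 0 ≡ 0 (mod 8).
    Then x = 18 + 63·0 = 18, valid modulo lcm(63, 8) = 504: x ≡ 18 (mod 504).
Verify: 18 mod 7 = 4 ✓, 18 mod 9 = 0 ✓, 18 mod 8 = 2 ✓.

x ≡ 18 (mod 504).


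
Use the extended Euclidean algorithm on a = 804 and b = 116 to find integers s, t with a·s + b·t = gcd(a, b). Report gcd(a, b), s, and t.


Euclidean algorithm on (804, 116) — divide until remainder is 0:
  804 = 6 · 116 + 108
  116 = 1 · 108 + 8
  108 = 13 · 8 + 4
  8 = 2 · 4 + 0
gcd(804, 116) = 4.
Track Bezout coefficients alongside the remainders: start with r₀ = 804 = a·1 + b·0 (s = 1, t = 0) and r₁ = 116 = a·0 + b·1 (s = 0, t = 1); each new remainder r_{k+1} = r_{k-1} − q_k·r_k inherits s_{k+1} = s_{k-1} − q_k·s_k, t_{k+1} = t_{k-1} − q_k·t_k, so r_k = a·s_k + b·t_k at every step:
  q = 6: r = 108, s = 1 − 6·0 = 1, t = 0 − 6·1 = -6  (check: 804·1 + 116·(-6) = 108)
  q = 1: r = 8, s = 0 − 1·1 = -1, t = 1 − 1·(-6) = 7  (check: 804·(-1) + 116·7 = 8)
  q = 13: r = 4, s = 1 − 13·(-1) = 14, t = -6 − 13·7 = -97  (check: 804·14 + 116·(-97) = 4)
The row with r = 4 (the gcd) gives the Bezout coefficients s = 14, t = -97.
Result: 804 · (14) + 116 · (-97) = 4.

gcd(804, 116) = 4; s = 14, t = -97 (check: 804·14 + 116·(-97) = 4).


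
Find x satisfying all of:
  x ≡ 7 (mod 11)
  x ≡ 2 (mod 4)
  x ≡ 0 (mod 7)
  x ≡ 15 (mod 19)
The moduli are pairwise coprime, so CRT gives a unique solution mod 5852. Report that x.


Product of moduli M = 11 · 4 · 7 · 19 = 5852.
Merge one congruence at a time:
  Start: x ≡ 7 (mod 11).
  Combine with x ≡ 2 (mod 4); new modulus lcm = 44.
    Write x = 7 + 11·t and substitute into x ≡ 2 (mod 4): 11·t ≡ 2 − 7 = -5 (mod 4).
    Reduce coefficients mod 4: 3·t ≡ 3 (mod 4).
    The inverse of 3 mod 4 is 3 (since 3·3 = 9 = 2·4 + 1), so t ≡ 3·3 = 9 ≡ 1 (mod 4).
    Then x = 7 + 11·1 = 18, valid modulo lcm(11, 4) = 44: x ≡ 18 (mod 44).
  Combine with x ≡ 0 (mod 7); new modulus lcm = 308.
    Write x = 18 + 44·t and substitute into x ≡ 0 (mod 7): 44·t ≡ 0 − 18 = -18 (mod 7).
    Reduce coefficients mod 7: 2·t ≡ 3 (mod 7).
    The inverse of 2 mod 7 is 4 (since 2·4 = 8 = 1·7 + 1), so t ≡ 4·3 = 12 ≡ 5 (mod 7).
    Then x = 18 + 44·5 = 238, valid modulo lcm(44, 7) = 308: x ≡ 238 (mod 308).
  Combine with x ≡ 15 (mod 19); new modulus lcm = 5852.
    Write x = 238 + 308·t and substitute into x ≡ 15 (mod 19): 308·t ≡ 15 − 238 = -223 (mod 19).
    Reduce coefficients mod 19: 4·t ≡ 5 (mod 19).
    The inverse of 4 mod 19 is 5 (since 4·5 = 20 = 1·19 + 1), so t ≡ 5·5 = 25 ≡ 6 (mod 19).
    Then x = 238 + 308·6 = 2086, valid modulo lcm(308, 19) = 5852: x ≡ 2086 (mod 5852).
Verify against each original: 2086 mod 11 = 7, 2086 mod 4 = 2, 2086 mod 7 = 0, 2086 mod 19 = 15.

x ≡ 2086 (mod 5852).


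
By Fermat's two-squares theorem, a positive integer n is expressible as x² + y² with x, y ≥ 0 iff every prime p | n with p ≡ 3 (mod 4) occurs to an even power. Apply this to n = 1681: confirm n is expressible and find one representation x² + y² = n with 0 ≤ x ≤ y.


Step 1: Factor n = 1681 = 41^2.
Step 2: Check the mod-4 condition on each prime factor: 41 ≡ 1 (mod 4), exponent 2.
All primes ≡ 3 (mod 4) appear to even exponent (or don't appear), so by the two-squares theorem n IS expressible as a sum of two squares.
Step 3: Build a representation. Here n = 41 · 41 is a product of primes ≡ 1 (mod 4). Each prime p ≡ 1 (mod 4) is itself a sum of two squares; find a² by testing p − a² for a perfect square:
  41: 41 − 1² = 40, 41 − 2² = 37, 41 − 3² = 32, 41 − 4² = 25 = 5² ⇒ 41 = 4² + 5².
  Combine using the Brahmagupta–Fibonacci identity (a² + b²)(c² + d²) = (ac − bd)² + (ad + bc)² = (ac + bd)² + (ad − bc)²:
  41 · 41 = 1681: from (4² + 5²)(4² + 5²), take (4·4 − 5·5, 4·5 + 5·4) = (16 − 25, 20 + 20) = (-9, 40); dropping signs (only squares matter) gives (9, 40); check 9² + 40² = 81 + 1600 = 1681 ✓.
Step 4: Order so x ≤ y and verify: 9² + 40² = 81 + 1600 = 1681 = n. ✓

n = 1681 = 9² + 40² (one valid representation with x ≤ y).


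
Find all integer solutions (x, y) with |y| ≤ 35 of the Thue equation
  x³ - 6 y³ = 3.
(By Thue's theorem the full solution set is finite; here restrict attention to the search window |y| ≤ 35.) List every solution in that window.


The equation is x³ - 6y³ = 3. For fixed y, x³ = 6·y³ + 3, so a solution requires the RHS to be a perfect cube.
Strategy: iterate y from -35 to 35, compute RHS = 6·y³ + 3, and check whether it is a (positive or negative) perfect cube.
Check small values of y:
  y = 0: RHS = 3 is not a perfect cube.
  y = 1: RHS = 9 is not a perfect cube.
  y = -1: RHS = -3 is not a perfect cube.
  y = 2: RHS = 51 is not a perfect cube.
  y = -2: RHS = -45 is not a perfect cube.
  y = 3: RHS = 165 is not a perfect cube.
  y = -3: RHS = -159 is not a perfect cube.
Continuing the search up to |y| = 35 finds no solutions either.
No (x, y) in the scanned range satisfies the equation.

No integer solutions with |y| ≤ 35.


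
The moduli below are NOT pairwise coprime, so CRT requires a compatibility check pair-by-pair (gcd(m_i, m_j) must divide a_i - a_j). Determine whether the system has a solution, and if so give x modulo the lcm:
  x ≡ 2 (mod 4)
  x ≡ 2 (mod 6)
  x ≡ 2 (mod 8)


Moduli 4, 6, 8 are not pairwise coprime, so CRT works modulo lcm(m_i) when all pairwise compatibility conditions hold.
Pairwise compatibility: gcd(m_i, m_j) must divide a_i - a_j for every pair.
Merge one congruence at a time:
  Start: x ≡ 2 (mod 4).
  Combine with x ≡ 2 (mod 6): gcd(4, 6) = 2; 2 - 2 = 0, which IS divisible by 2, so compatible.
    Write x = 2 + 4·t and substitute into x ≡ 2 (mod 6): 4·t ≡ 2 − 2 = 0 (mod 6).
    Divide the congruence (and modulus) by g = 2: 2·t ≡ 0 (mod 3).
    The inverse of 2 mod 3 is 2 (since 2·2 = 4 = 1·3 + 1), so t ≡ 2·0 = 0 ≡ 0 (mod 3).
    Then x = 2 + 4·0 = 2, valid modulo lcm(4, 6) = 12: x ≡ 2 (mod 12).
  Combine with x ≡ 2 (mod 8): gcd(12, 8) = 4; 2 - 2 = 0, which IS divisible by 4, so compatible.
    Write x = 2 + 12·t and substitute into x ≡ 2 (mod 8): 12·t ≡ 2 − 2 = 0 (mod 8).
    Divide the congruence (and modulus) by g = 4: 3·t ≡ 0 (mod 2).
    Reduce coefficients mod 2: 1·t ≡ 0 (mod 2).
    So t ≡ 0 (mod 2).
    Then x = 2 + 12·0 = 2, valid modulo lcm(12, 8) = 24: x ≡ 2 (mod 24).
Verify: 2 mod 4 = 2, 2 mod 6 = 2, 2 mod 8 = 2.

x ≡ 2 (mod 24).


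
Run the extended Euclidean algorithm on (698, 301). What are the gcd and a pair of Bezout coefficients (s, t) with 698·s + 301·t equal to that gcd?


Euclidean algorithm on (698, 301) — divide until remainder is 0:
  698 = 2 · 301 + 96
  301 = 3 · 96 + 13
  96 = 7 · 13 + 5
  13 = 2 · 5 + 3
  5 = 1 · 3 + 2
  3 = 1 · 2 + 1
  2 = 2 · 1 + 0
gcd(698, 301) = 1.
Track Bezout coefficients alongside the remainders: start with r₀ = 698 = a·1 + b·0 (s = 1, t = 0) and r₁ = 301 = a·0 + b·1 (s = 0, t = 1); each new remainder r_{k+1} = r_{k-1} − q_k·r_k inherits s_{k+1} = s_{k-1} − q_k·s_k, t_{k+1} = t_{k-1} − q_k·t_k, so r_k = a·s_k + b·t_k at every step:
  q = 2: r = 96, s = 1 − 2·0 = 1, t = 0 − 2·1 = -2  (check: 698·1 + 301·(-2) = 96)
  q = 3: r = 13, s = 0 − 3·1 = -3, t = 1 − 3·(-2) = 7  (check: 698·(-3) + 301·7 = 13)
  q = 7: r = 5, s = 1 − 7·(-3) = 22, t = -2 − 7·7 = -51  (check: 698·22 + 301·(-51) = 5)
  q = 2: r = 3, s = -3 − 2·22 = -47, t = 7 − 2·(-51) = 109  (check: 698·(-47) + 301·109 = 3)
  q = 1: r = 2, s = 22 − 1·(-47) = 69, t = -51 − 1·109 = -160  (check: 698·69 + 301·(-160) = 2)
  q = 1: r = 1, s = -47 − 1·69 = -116, t = 109 − 1·(-160) = 269  (check: 698·(-116) + 301·269 = 1)
The row with r = 1 (the gcd) gives the Bezout coefficients s = -116, t = 269.
Result: 698 · (-116) + 301 · (269) = 1.

gcd(698, 301) = 1; s = -116, t = 269 (check: 698·(-116) + 301·269 = 1).


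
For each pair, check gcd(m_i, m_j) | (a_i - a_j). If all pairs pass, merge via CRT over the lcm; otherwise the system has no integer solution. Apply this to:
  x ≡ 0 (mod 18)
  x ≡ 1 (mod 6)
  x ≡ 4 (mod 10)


Moduli 18, 6, 10 are not pairwise coprime, so CRT works modulo lcm(m_i) when all pairwise compatibility conditions hold.
Pairwise compatibility: gcd(m_i, m_j) must divide a_i - a_j for every pair.
Merge one congruence at a time:
  Start: x ≡ 0 (mod 18).
  Combine with x ≡ 1 (mod 6): gcd(18, 6) = 6, and 1 - 0 = 1 is NOT divisible by 6.
    ⇒ system is inconsistent (no integer solution).

No solution (the system is inconsistent).


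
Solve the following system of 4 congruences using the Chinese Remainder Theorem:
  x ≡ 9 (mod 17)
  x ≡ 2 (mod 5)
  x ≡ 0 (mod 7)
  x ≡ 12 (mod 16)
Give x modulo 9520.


Product of moduli M = 17 · 5 · 7 · 16 = 9520.
Merge one congruence at a time:
  Start: x ≡ 9 (mod 17).
  Combine with x ≡ 2 (mod 5); new modulus lcm = 85.
    Write x = 9 + 17·t and substitute into x ≡ 2 (mod 5): 17·t ≡ 2 − 9 = -7 (mod 5).
    Reduce coefficients mod 5: 2·t ≡ 3 (mod 5).
    The inverse of 2 mod 5 is 3 (since 2·3 = 6 = 1·5 + 1), so t ≡ 3·3 = 9 ≡ 4 (mod 5).
    Then x = 9 + 17·4 = 77, valid modulo lcm(17, 5) = 85: x ≡ 77 (mod 85).
  Combine with x ≡ 0 (mod 7); new modulus lcm = 595.
    Write x = 77 + 85·t and substitute into x ≡ 0 (mod 7): 85·t ≡ 0 − 77 = -77 (mod 7).
    Reduce coefficients mod 7: 1·t ≡ 0 (mod 7).
    So t ≡ 0 (mod 7).
    Then x = 77 + 85·0 = 77, valid modulo lcm(85, 7) = 595: x ≡ 77 (mod 595).
  Combine with x ≡ 12 (mod 16); new modulus lcm = 9520.
    Write x = 77 + 595·t and substitute into x ≡ 12 (mod 16): 595·t ≡ 12 − 77 = -65 (mod 16).
    Reduce coefficients mod 16: 3·t ≡ 15 (mod 16).
    The inverse of 3 mod 16 is 11 (since 3·11 = 33 = 2·16 + 1), so t ≡ 11·15 = 165 ≡ 5 (mod 16).
    Then x = 77 + 595·5 = 3052, valid modulo lcm(595, 16) = 9520: x ≡ 3052 (mod 9520).
Verify against each original: 3052 mod 17 = 9, 3052 mod 5 = 2, 3052 mod 7 = 0, 3052 mod 16 = 12.

x ≡ 3052 (mod 9520).


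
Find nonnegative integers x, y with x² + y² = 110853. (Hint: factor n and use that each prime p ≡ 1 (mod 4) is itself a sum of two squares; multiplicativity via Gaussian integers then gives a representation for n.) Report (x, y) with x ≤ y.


Step 1: Factor n = 110853 = 3^2 · 109 · 113.
Step 2: Check the mod-4 condition on each prime factor: 3 ≡ 3 (mod 4), exponent 2 (must be even); 109 ≡ 1 (mod 4), exponent 1; 113 ≡ 1 (mod 4), exponent 1.
All primes ≡ 3 (mod 4) appear to even exponent (or don't appear), so by the two-squares theorem n IS expressible as a sum of two squares.
Step 3: Build a representation. Group n = k² · m with k = 3 and m = 109 · 113 = 12317 (a product of primes ≡ 1 (mod 4)); a representation of m scales to one of n via (k·x)² + (k·y)² = k²(x² + y²). Each prime p ≡ 1 (mod 4) is itself a sum of two squares; find a² by testing p − a² for a perfect square:
  109: 109 − 1² = 108, 109 − 2² = 105, 109 − 3² = 100 = 10² ⇒ 109 = 3² + 10².
  113: 113 − 1² = 112, 113 − 2² = 109, 113 − 3² = 104, 113 − 4² = 97, 113 − 5² = 88, 113 − 6² = 77, 113 − 7² = 64 = 8² ⇒ 113 = 7² + 8².
  Combine using the Brahmagupta–Fibonacci identity (a² + b²)(c² + d²) = (ac − bd)² + (ad + bc)² = (ac + bd)² + (ad − bc)²:
  109 · 113 = 12317: from (3² + 10²)(7² + 8²), take (3·7 − 10·8, 3·8 + 10·7) = (21 − 80, 24 + 70) = (-59, 94); dropping signs (only squares matter) gives (59, 94); check 59² + 94² = 3481 + 8836 = 12317 ✓.
  Scale by k = 3: (3·59, 3·94) = (177, 282).
Step 4: Order so x ≤ y and verify: 177² + 282² = 31329 + 79524 = 110853 = n. ✓

n = 110853 = 177² + 282² (one valid representation with x ≤ y).


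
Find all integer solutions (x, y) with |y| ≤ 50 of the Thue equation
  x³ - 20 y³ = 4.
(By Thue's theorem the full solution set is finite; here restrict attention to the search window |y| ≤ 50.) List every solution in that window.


The equation is x³ - 20y³ = 4. For fixed y, x³ = 20·y³ + 4, so a solution requires the RHS to be a perfect cube.
Strategy: iterate y from -50 to 50, compute RHS = 20·y³ + 4, and check whether it is a (positive or negative) perfect cube.
Check small values of y:
  y = 0: RHS = 4 is not a perfect cube.
  y = 1: RHS = 24 is not a perfect cube.
  y = -1: RHS = -16 is not a perfect cube.
  y = 2: RHS = 164 is not a perfect cube.
  y = -2: RHS = -156 is not a perfect cube.
  y = 3: RHS = 544 is not a perfect cube.
  y = -3: RHS = -536 is not a perfect cube.
Continuing the search up to |y| = 50 finds no solutions either.
No (x, y) in the scanned range satisfies the equation.

No integer solutions with |y| ≤ 50.


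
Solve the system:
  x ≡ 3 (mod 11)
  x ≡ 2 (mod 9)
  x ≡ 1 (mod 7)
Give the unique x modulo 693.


Moduli 11, 9, 7 are pairwise coprime; by CRT there is a unique solution modulo M = 11 · 9 · 7 = 693.
Solve pairwise, accumulating the modulus:
  Start with x ≡ 3 (mod 11).
  Combine with x ≡ 2 (mod 9): since gcd(11, 9) = 1, we get a unique residue mod 99.
    Write x = 3 + 11·t and substitute into x ≡ 2 (mod 9): 11·t ≡ 2 − 3 = -1 (mod 9).
    Reduce coefficients mod 9: 2·t ≡ 8 (mod 9).
    The inverse of 2 mod 9 is 5 (since 2·5 = 10 = 1·9 + 1), so t ≡ 5·8 = 40 ≡ 4 (mod 9).
    Then x = 3 + 11·4 = 47, valid modulo lcm(11, 9) = 99: x ≡ 47 (mod 99).
  Combine with x ≡ 1 (mod 7): since gcd(99, 7) = 1, we get a unique residue mod 693.
    Write x = 47 + 99·t and substitute into x ≡ 1 (mod 7): 99·t ≡ 1 − 47 = -46 (mod 7).
    Reduce coefficients mod 7: 1·t ≡ 3 (mod 7).
    So t ≡ 3 (mod 7).
    Then x = 47 + 99·3 = 344, valid modulo lcm(99, 7) = 693: x ≡ 344 (mod 693).
Verify: 344 mod 11 = 3 ✓, 344 mod 9 = 2 ✓, 344 mod 7 = 1 ✓.

x ≡ 344 (mod 693).


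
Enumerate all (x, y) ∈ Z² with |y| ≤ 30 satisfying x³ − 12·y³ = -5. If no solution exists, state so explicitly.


The equation is x³ - 12y³ = -5. For fixed y, x³ = 12·y³ − 5, so a solution requires the RHS to be a perfect cube.
Strategy: iterate y from -30 to 30, compute RHS = 12·y³ − 5, and check whether it is a (positive or negative) perfect cube.
Check small values of y:
  y = 0: RHS = -5 is not a perfect cube.
  y = 1: RHS = 7 is not a perfect cube.
  y = -1: RHS = -17 is not a perfect cube.
  y = 2: RHS = 91 is not a perfect cube.
  y = -2: RHS = -101 is not a perfect cube.
  y = 3: RHS = 319 is not a perfect cube.
  y = -3: RHS = -329 is not a perfect cube.
Continuing the search up to |y| = 30 finds no solutions either.
No (x, y) in the scanned range satisfies the equation.

No integer solutions with |y| ≤ 30.


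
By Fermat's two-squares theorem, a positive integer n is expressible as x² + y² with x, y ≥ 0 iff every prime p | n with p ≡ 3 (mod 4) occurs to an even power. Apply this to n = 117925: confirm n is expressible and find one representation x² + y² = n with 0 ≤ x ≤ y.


Step 1: Factor n = 117925 = 5^2 · 53 · 89.
Step 2: Check the mod-4 condition on each prime factor: 5 ≡ 1 (mod 4), exponent 2; 53 ≡ 1 (mod 4), exponent 1; 89 ≡ 1 (mod 4), exponent 1.
All primes ≡ 3 (mod 4) appear to even exponent (or don't appear), so by the two-squares theorem n IS expressible as a sum of two squares.
Step 3: Build a representation. Group n = k² · m with k = 5 and m = 53 · 89 = 4717 (a product of primes ≡ 1 (mod 4)); a representation of m scales to one of n via (k·x)² + (k·y)² = k²(x² + y²). Each prime p ≡ 1 (mod 4) is itself a sum of two squares; find a² by testing p − a² for a perfect square:
  53: 53 − 1² = 52, 53 − 2² = 49 = 7² ⇒ 53 = 2² + 7².
  89: 89 − 1² = 88, 89 − 2² = 85, 89 − 3² = 80, 89 − 4² = 73, 89 − 5² = 64 = 8² ⇒ 89 = 5² + 8².
  Combine using the Brahmagupta–Fibonacci identity (a² + b²)(c² + d²) = (ac − bd)² + (ad + bc)² = (ac + bd)² + (ad − bc)²:
  53 · 89 = 4717: from (2² + 7²)(5² + 8²), take (2·5 − 7·8, 2·8 + 7·5) = (10 − 56, 16 + 35) = (-46, 51); dropping signs (only squares matter) gives (46, 51); check 46² + 51² = 2116 + 2601 = 4717 ✓.
  Scale by k = 5: (5·46, 5·51) = (230, 255).
Step 4: Order so x ≤ y and verify: 230² + 255² = 52900 + 65025 = 117925 = n. ✓

n = 117925 = 230² + 255² (one valid representation with x ≤ y).


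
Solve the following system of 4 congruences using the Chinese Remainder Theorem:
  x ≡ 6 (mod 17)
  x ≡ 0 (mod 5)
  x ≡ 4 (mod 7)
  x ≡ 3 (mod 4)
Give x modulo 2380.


Product of moduli M = 17 · 5 · 7 · 4 = 2380.
Merge one congruence at a time:
  Start: x ≡ 6 (mod 17).
  Combine with x ≡ 0 (mod 5); new modulus lcm = 85.
    Write x = 6 + 17·t and substitute into x ≡ 0 (mod 5): 17·t ≡ 0 − 6 = -6 (mod 5).
    Reduce coefficients mod 5: 2·t ≡ 4 (mod 5).
    The inverse of 2 mod 5 is 3 (since 2·3 = 6 = 1·5 + 1), so t ≡ 3·4 = 12 ≡ 2 (mod 5).
    Then x = 6 + 17·2 = 40, valid modulo lcm(17, 5) = 85: x ≡ 40 (mod 85).
  Combine with x ≡ 4 (mod 7); new modulus lcm = 595.
    Write x = 40 + 85·t and substitute into x ≡ 4 (mod 7): 85·t ≡ 4 − 40 = -36 (mod 7).
    Reduce coefficients mod 7: 1·t ≡ 6 (mod 7).
    So t ≡ 6 (mod 7).
    Then x = 40 + 85·6 = 550, valid modulo lcm(85, 7) = 595: x ≡ 550 (mod 595).
  Combine with x ≡ 3 (mod 4); new modulus lcm = 2380.
    Write x = 550 + 595·t and substitute into x ≡ 3 (mod 4): 595·t ≡ 3 − 550 = -547 (mod 4).
    Reduce coefficients mod 4: 3·t ≡ 1 (mod 4).
    The inverse of 3 mod 4 is 3 (since 3·3 = 9 = 2·4 + 1), so t ≡ 3·1 = 3 ≡ 3 (mod 4).
    Then x = 550 + 595·3 = 2335, valid modulo lcm(595, 4) = 2380: x ≡ 2335 (mod 2380).
Verify against each original: 2335 mod 17 = 6, 2335 mod 5 = 0, 2335 mod 7 = 4, 2335 mod 4 = 3.

x ≡ 2335 (mod 2380).


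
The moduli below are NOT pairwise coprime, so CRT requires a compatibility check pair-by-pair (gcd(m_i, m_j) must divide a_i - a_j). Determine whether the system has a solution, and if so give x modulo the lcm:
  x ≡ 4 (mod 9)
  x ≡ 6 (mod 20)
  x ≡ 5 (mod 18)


Moduli 9, 20, 18 are not pairwise coprime, so CRT works modulo lcm(m_i) when all pairwise compatibility conditions hold.
Pairwise compatibility: gcd(m_i, m_j) must divide a_i - a_j for every pair.
Merge one congruence at a time:
  Start: x ≡ 4 (mod 9).
  Combine with x ≡ 6 (mod 20): gcd(9, 20) = 1; 6 - 4 = 2, which IS divisible by 1, so compatible.
    Write x = 4 + 9·t and substitute into x ≡ 6 (mod 20): 9·t ≡ 6 − 4 = 2 (mod 20).
    The inverse of 9 mod 20 is 9 (since 9·9 = 81 = 4·20 + 1), so t ≡ 9·2 = 18 ≡ 18 (mod 20).
    Then x = 4 + 9·18 = 166, valid modulo lcm(9, 20) = 180: x ≡ 166 (mod 180).
  Combine with x ≡ 5 (mod 18): gcd(180, 18) = 18, and 5 - 166 = -161 is NOT divisible by 18.
    ⇒ system is inconsistent (no integer solution).

No solution (the system is inconsistent).


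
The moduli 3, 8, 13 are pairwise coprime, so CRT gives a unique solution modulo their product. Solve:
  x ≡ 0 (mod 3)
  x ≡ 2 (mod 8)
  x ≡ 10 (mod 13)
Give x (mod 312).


Moduli 3, 8, 13 are pairwise coprime; by CRT there is a unique solution modulo M = 3 · 8 · 13 = 312.
Solve pairwise, accumulating the modulus:
  Start with x ≡ 0 (mod 3).
  Combine with x ≡ 2 (mod 8): since gcd(3, 8) = 1, we get a unique residue mod 24.
    Write x = 0 + 3·t and substitute into x ≡ 2 (mod 8): 3·t ≡ 2 − 0 = 2 (mod 8).
    The inverse of 3 mod 8 is 3 (since 3·3 = 9 = 1·8 + 1), so t ≡ 3·2 = 6 ≡ 6 (mod 8).
    Then x = 0 + 3·6 = 18, valid modulo lcm(3, 8) = 24: x ≡ 18 (mod 24).
  Combine with x ≡ 10 (mod 13): since gcd(24, 13) = 1, we get a unique residue mod 312.
    Write x = 18 + 24·t and substitute into x ≡ 10 (mod 13): 24·t ≡ 10 − 18 = -8 (mod 13).
    Reduce coefficients mod 13: 11·t ≡ 5 (mod 13).
    The inverse of 11 mod 13 is 6 (since 11·6 = 66 = 5·13 + 1), so t ≡ 6·5 = 30 ≡ 4 (mod 13).
    Then x = 18 + 24·4 = 114, valid modulo lcm(24, 13) = 312: x ≡ 114 (mod 312).
Verify: 114 mod 3 = 0 ✓, 114 mod 8 = 2 ✓, 114 mod 13 = 10 ✓.

x ≡ 114 (mod 312).


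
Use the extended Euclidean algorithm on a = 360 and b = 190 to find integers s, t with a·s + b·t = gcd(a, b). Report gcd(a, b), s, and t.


Euclidean algorithm on (360, 190) — divide until remainder is 0:
  360 = 1 · 190 + 170
  190 = 1 · 170 + 20
  170 = 8 · 20 + 10
  20 = 2 · 10 + 0
gcd(360, 190) = 10.
Track Bezout coefficients alongside the remainders: start with r₀ = 360 = a·1 + b·0 (s = 1, t = 0) and r₁ = 190 = a·0 + b·1 (s = 0, t = 1); each new remainder r_{k+1} = r_{k-1} − q_k·r_k inherits s_{k+1} = s_{k-1} − q_k·s_k, t_{k+1} = t_{k-1} − q_k·t_k, so r_k = a·s_k + b·t_k at every step:
  q = 1: r = 170, s = 1 − 1·0 = 1, t = 0 − 1·1 = -1  (check: 360·1 + 190·(-1) = 170)
  q = 1: r = 20, s = 0 − 1·1 = -1, t = 1 − 1·(-1) = 2  (check: 360·(-1) + 190·2 = 20)
  q = 8: r = 10, s = 1 − 8·(-1) = 9, t = -1 − 8·2 = -17  (check: 360·9 + 190·(-17) = 10)
The row with r = 10 (the gcd) gives the Bezout coefficients s = 9, t = -17.
Result: 360 · (9) + 190 · (-17) = 10.

gcd(360, 190) = 10; s = 9, t = -17 (check: 360·9 + 190·(-17) = 10).
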